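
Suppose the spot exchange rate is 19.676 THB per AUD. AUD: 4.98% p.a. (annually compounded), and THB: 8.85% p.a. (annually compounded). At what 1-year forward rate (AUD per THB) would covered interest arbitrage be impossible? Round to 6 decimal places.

T = 1 year.
THB accumulates by (1 + 0.0885)^1 = 1.088500.
AUD growth factor: (1 + 0.0498)^1 = 1.049800.
CIP: F = S · (grow THB)/(grow AUD) = 19.676 × 1.088500/1.049800 = 20.40134 THB per AUD.
Quoted the other way: 1/20.40134 = 0.049016 AUD per THB.

0.049016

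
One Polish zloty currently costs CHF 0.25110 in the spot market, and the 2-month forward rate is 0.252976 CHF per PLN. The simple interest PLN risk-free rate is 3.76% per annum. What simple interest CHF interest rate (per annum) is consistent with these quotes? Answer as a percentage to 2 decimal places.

8.27%

T = 2/12 years.
F/S = 0.252976/0.2511 = 1.0074711 = (growth of CHF) / (growth of PLN).
PLN growth factor: 1 + 0.0376×2/12 = 1.0062667.
Hence g_CHF = 1.0137846.
r = (1.0137846 − 1)/(2/12) = 0.082708 → 8.27%.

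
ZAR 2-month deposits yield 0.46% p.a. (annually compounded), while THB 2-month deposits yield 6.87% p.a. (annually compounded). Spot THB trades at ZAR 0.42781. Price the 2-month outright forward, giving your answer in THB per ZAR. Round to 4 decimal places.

2.3617

T = 2/12 years.
ZAR growth factor: (1 + 0.0046)^(2/12) = 1.0007652.
Growth of 1 THB over T: (1 + 0.0687)^(2/12) = 1.0111354.
So F = 0.42781 × 1.0007652 / 1.0111354 = 0.4234224 (ZAR/THB).
Quoted the other way: 1/0.4234224 = 2.3617 THB per ZAR.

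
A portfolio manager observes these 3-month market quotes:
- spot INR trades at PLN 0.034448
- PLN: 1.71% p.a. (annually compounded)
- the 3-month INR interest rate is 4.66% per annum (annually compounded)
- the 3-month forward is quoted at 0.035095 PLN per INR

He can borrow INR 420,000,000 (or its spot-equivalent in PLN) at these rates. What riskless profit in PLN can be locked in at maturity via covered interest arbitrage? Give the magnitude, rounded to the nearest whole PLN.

T = 3/12 years.
Route A — deposit INR, sell forward: 420,000,000 × 1.011451779 × 0.035095 = PLN 14,908,698.08.
Route B — convert at spot, deposit PLN: 420,000,000 × 0.034448 × 1.0042478568 = PLN 14,529,618.67.
The quoted forward overvalues INR, so borrow PLN, buy INR at spot, deposit the INR at 4.66%, and sell the proceeds forward at 0.035095.
Profit = 14,908,698.08 − 14,529,618.67 = PLN 379,079.

PLN 379,079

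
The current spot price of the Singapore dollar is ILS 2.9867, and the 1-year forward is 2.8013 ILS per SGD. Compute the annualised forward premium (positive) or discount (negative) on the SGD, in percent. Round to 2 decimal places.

-6.21%

T = 1 year.
Period premium: (2.8013 − 2.9867)/2.9867 = -0.0620752.
Annualise by dividing by T: -0.0620752 / 1 = -0.062075 → -6.21%.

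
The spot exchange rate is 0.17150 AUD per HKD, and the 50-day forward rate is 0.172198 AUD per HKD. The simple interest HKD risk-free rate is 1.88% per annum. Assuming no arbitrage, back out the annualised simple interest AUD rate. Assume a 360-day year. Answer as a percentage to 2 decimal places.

T = 50/360 years.
By CIP, F/S equals the AUD-to-HKD growth ratio: 0.172198/0.1715 = 1.0040700.
HKD growth factor: 1 + 0.0188×50/360 = 1.0026111.
That pins the AUD growth at 1.0066917.
(1.0066917 − 1)/T = 0.048180, i.e. 4.82%.

4.82%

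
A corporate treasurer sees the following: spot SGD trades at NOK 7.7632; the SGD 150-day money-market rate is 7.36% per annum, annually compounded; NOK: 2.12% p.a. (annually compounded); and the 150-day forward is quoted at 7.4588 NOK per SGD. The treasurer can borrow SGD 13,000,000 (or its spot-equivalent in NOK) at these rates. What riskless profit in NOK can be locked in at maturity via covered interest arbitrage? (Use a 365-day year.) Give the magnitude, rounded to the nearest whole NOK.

NOK 1,959,400

T = 150/365 years.
Keep in SGD, deliver into the forward: 13,000,000·1.02961533233·7.4588 = NOK 99,836,032.93.
Swap to NOK now, deposit: 13,000,000·7.7632·1.00865853301 = NOK 101,795,433.01.
The quoted forward undervalues SGD, so borrow SGD, convert to NOK at spot, deposit the NOK at 2.12%, and buy SGD forward at 7.4588 to cover the loan.
The gap between the two covered legs is NOK 1,959,400.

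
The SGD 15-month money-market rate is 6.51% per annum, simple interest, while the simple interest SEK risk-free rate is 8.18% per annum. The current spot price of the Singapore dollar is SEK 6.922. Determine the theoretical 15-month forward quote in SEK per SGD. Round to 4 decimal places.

T = 15/12 years.
SEK accumulates by 1 + 0.0818×15/12 = 1.102250.
SGD growth factor: 1 + 0.0651×15/12 = 1.081375.
So F = 6.922 × 1.102250 / 1.081375 = 7.055623 (SEK/SGD).

7.0556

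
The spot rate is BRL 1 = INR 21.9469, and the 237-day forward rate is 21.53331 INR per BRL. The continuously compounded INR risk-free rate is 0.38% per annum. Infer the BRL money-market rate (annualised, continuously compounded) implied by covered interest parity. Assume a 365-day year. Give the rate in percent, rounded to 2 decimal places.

T = 237/365 years.
By CIP, F/S equals the INR-to-BRL growth ratio: 21.53331/21.9469 = 0.9811550.
The INR side grows by e^(0.0038×237/365) = 1.0024704.
That pins the BRL growth at 1.0217248.
Take logs: ln 1.0217248 / (237/365) = 0.033100, so 3.31%.

3.31%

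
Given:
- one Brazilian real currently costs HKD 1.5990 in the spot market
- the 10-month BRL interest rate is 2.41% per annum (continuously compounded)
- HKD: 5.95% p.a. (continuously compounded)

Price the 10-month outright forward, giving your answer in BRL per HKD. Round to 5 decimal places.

0.60721

T = 10/12 years.
Growth of 1 HKD over T: e^(0.0595×10/12) = 1.0508332.
Growth of 1 BRL over T: e^(0.0241×10/12) = 1.0202864.
So F = 1.599 × 1.0508332 / 1.0202864 = 1.646873 (HKD/BRL).
Quoted the other way: 1/1.646873 = 0.60721 BRL per HKD.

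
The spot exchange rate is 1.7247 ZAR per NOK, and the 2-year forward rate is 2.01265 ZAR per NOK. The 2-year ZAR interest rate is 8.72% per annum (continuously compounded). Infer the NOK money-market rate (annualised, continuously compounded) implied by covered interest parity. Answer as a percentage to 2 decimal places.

T = 2 years.
By CIP, F/S equals the ZAR-to-NOK growth ratio: 2.01265/1.7247 = 1.1669566.
ZAR growth factor: e^(0.0872×2) = 1.1905317.
Hence g_NOK = 1.0202022.
r = ln(1.0202022)/2 = 0.010000 → 1.00%.

1.00%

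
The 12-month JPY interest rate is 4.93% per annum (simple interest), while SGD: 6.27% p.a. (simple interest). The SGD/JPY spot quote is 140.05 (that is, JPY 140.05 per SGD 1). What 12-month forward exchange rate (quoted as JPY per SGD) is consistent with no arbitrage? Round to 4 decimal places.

T = 1 year.
Growth of 1 JPY over T: 1 + 0.0493×1 = 1.049300.
SGD growth factor: 1 + 0.0627×1 = 1.062700.
Forward (JPY per SGD) = 140.05 × 1.049300 / 1.062700 = 138.284055.

138.2841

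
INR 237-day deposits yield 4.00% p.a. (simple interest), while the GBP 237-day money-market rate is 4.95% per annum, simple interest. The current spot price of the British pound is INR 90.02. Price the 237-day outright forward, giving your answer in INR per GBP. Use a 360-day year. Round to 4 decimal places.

89.4748

T = 237/360 years.
Growth of 1 INR over T: 1 + 0.0400×237/360 = 1.02633333.
GBP accumulates by 1 + 0.0495×237/360 = 1.0325875.
Forward (INR per GBP) = 90.02 × 1.02633333 / 1.0325875 = 89.474767.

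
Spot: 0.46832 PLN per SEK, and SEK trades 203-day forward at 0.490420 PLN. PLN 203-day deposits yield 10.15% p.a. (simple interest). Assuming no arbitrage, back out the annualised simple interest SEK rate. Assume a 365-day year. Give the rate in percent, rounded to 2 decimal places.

1.59%

T = 203/365 years.
CIP gives F = S · g_PLN/g_SEK, so g_PLN/g_SEK = 0.49042/0.46832 = 1.0471900.
PLN growth factor: 1 + 0.1015×203/365 = 1.0564507.
So the SEK growth factor = 1.0088434.
(1.0088434 − 1)/T = 0.015901, i.e. 1.59%.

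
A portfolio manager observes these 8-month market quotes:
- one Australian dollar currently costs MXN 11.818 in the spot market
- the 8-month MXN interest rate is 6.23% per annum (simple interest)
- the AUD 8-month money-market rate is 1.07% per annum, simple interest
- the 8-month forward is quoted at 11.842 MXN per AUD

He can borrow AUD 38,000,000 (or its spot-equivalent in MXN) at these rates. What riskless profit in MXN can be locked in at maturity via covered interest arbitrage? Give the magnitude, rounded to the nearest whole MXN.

T = 8/12 years.
Route A — deposit AUD, sell forward: 38,000,000 × 1.00713333333 × 11.842 = MXN 453,205,971.47.
Route B — convert at spot, deposit MXN: 38,000,000 × 11.818 × 1.04153333333 = MXN 467,735,955.47.
The quoted forward undervalues AUD, so borrow AUD, convert to MXN at spot, deposit the MXN at 6.23%, and buy AUD forward at 11.842 to cover the loan.
Profit = 467,735,955.47 − 453,205,971.47 = MXN 14,529,984.

MXN 14,529,984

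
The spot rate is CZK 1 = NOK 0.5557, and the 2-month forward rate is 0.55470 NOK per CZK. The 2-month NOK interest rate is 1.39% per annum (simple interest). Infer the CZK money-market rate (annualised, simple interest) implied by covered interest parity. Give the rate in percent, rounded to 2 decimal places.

2.47%

T = 2/12 years.
By CIP, F/S equals the NOK-to-CZK growth ratio: 0.5547/0.5557 = 0.9982005.
NOK growth factor: 1 + 0.0139×2/12 = 1.0023167.
So the CZK growth factor = 1.0041236.
(1.0041236 − 1)/T = 0.024742, i.e. 2.47%.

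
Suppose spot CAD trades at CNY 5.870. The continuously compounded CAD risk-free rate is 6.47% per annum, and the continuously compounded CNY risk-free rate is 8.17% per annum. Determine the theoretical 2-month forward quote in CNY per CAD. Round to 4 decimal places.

T = 2/12 years.
CNY growth factor: e^(0.0817×2/12) = 1.0137098.
Growth of 1 CAD over T: e^(0.0647×2/12) = 1.0108417.
So F = 5.87 × 1.0137098 / 1.0108417 = 5.886655 (CNY/CAD).

5.8867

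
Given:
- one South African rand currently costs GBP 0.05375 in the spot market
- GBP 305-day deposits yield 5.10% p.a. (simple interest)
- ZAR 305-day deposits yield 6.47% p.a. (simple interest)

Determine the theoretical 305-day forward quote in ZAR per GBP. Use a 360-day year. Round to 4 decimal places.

18.8117

T = 305/360 years.
GBP accumulates by 1 + 0.0510×305/360 = 1.04320833.
ZAR accumulates by 1 + 0.0647×305/360 = 1.05481528.
CIP: F = S · (grow GBP)/(grow ZAR) = 0.05375 × 1.04320833/1.05481528 = 0.053158547 GBP per ZAR.
Quoted the other way: 1/0.053158547 = 18.8117 ZAR per GBP.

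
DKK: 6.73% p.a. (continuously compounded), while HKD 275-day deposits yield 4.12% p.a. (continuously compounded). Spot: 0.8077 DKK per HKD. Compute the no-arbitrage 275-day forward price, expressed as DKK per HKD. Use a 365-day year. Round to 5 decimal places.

0.82374

T = 275/365 years.
DKK accumulates by e^(0.0673×275/365) = 1.052013.
HKD growth factor: e^(0.0412×275/365) = 1.0315279.
Forward (DKK per HKD) = 0.8077 × 1.052013 / 1.0315279 = 0.8237401.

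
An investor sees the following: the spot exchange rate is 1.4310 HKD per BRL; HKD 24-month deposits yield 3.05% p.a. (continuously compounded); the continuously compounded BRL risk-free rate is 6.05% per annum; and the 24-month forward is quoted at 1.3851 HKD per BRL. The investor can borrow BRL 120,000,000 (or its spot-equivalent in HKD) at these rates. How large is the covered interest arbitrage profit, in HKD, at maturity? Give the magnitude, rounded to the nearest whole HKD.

HKD 5,070,002

T = 2 years.
Keep in BRL, deliver into the forward: 120,000,000·1.12862491237·1.3851 = HKD 187,591,003.93.
Swap to HKD now, deposit: 120,000,000·1.4310·1.06289891419 = HKD 182,521,001.54.
The quoted forward overvalues BRL, so borrow HKD, buy BRL at spot, deposit the BRL at 6.05%, and sell the proceeds forward at 1.3851.
Arbitrage profit = |187,591,003.93 − 182,521,001.54| = HKD 5,070,002.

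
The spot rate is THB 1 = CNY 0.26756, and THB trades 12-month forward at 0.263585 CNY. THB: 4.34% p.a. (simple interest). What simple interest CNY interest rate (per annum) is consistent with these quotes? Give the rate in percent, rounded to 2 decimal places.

T = 1 year.
F/S = 0.263585/0.26756 = 0.9851435 = (growth of CNY) / (growth of THB).
THB growth factor: 1 + 0.0434×1 = 1.043400.
Hence g_CNY = 1.0278987.
(1.0278987 − 1)/T = 0.027899, i.e. 2.79%.

2.79%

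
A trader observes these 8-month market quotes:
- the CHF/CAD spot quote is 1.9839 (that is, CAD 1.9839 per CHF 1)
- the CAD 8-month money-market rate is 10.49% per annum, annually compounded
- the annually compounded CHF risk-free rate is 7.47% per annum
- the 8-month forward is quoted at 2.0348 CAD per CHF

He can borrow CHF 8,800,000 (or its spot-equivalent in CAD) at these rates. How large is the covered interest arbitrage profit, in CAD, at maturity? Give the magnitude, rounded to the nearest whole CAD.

CAD 128,391

T = 8/12 years.
Invest the CHF and cover forward: 8,800,000 × 1.0491997198 × 2.0348 = CAD 18,787,221.99.
Convert at spot and invest in CAD: 8,800,000 × 1.9839 × 1.0687644077 = CAD 18,658,831.03.
The quoted forward overvalues CHF, so borrow CAD, buy CHF at spot, deposit the CHF at 7.47%, and sell the proceeds forward at 2.0348.
Profit = 18,787,221.99 − 18,658,831.03 = CAD 128,391.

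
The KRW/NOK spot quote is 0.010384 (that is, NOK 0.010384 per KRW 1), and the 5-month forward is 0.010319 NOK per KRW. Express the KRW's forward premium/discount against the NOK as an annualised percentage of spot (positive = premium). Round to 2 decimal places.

T = 5/12 years.
KRW trades forward at -0.62596% vs spot over the period.
×(1/T) gives -1.50% p.a.

-1.50%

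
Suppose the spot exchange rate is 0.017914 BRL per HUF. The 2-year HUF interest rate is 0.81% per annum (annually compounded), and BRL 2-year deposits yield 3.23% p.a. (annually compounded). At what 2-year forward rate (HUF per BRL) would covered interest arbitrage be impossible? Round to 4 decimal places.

T = 2 years.
BRL accumulates by (1 + 0.0323)^2 = 1.06564329.
HUF accumulates by (1 + 0.0081)^2 = 1.01626561.
CIP: F = S · (grow BRL)/(grow HUF) = 0.017914 × 1.06564329/1.01626561 = 0.018784394 BRL per HUF.
Quoted the other way: 1/0.018784394 = 53.2357 HUF per BRL.

53.2357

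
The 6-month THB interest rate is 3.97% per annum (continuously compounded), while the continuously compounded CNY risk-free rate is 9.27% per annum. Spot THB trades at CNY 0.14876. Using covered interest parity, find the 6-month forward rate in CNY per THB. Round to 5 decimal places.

T = 6/12 years.
Growth of 1 CNY over T: e^(0.0927×6/12) = 1.047441.
Growth of 1 THB over T: e^(0.0397×6/12) = 1.0200483.
Forward (CNY per THB) = 0.14876 × 1.047441 / 1.0200483 = 0.1527548.

0.15275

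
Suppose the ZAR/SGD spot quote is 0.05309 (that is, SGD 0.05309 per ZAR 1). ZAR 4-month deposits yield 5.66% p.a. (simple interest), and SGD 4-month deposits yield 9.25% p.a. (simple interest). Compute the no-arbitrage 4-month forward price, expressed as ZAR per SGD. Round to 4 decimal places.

T = 4/12 years.
Growth of 1 SGD over T: 1 + 0.0925×4/12 = 1.03083333.
ZAR growth factor: 1 + 0.0566×4/12 = 1.01886667.
CIP: F = S · (grow SGD)/(grow ZAR) = 0.05309 × 1.03083333/1.01886667 = 0.053713546 SGD per ZAR.
Invert for ZAR per SGD: 1 / 0.053713546 = 18.6173.

18.6173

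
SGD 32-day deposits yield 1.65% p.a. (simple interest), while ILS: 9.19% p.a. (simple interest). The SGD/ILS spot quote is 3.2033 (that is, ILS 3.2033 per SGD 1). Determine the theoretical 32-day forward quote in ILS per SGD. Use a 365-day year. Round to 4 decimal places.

3.2244

T = 32/365 years.
ILS accumulates by 1 + 0.0919×32/365 = 1.008057.
SGD accumulates by 1 + 0.0165×32/365 = 1.0014466.
Forward (ILS per SGD) = 3.2033 × 1.008057 / 1.0014466 = 3.224445.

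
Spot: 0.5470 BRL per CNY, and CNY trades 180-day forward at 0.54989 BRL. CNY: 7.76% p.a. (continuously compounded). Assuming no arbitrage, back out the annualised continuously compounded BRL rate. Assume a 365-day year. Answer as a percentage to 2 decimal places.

8.83%

T = 180/365 years.
F/S = 0.54989/0.547 = 1.0052834 = (growth of BRL) / (growth of CNY).
CNY growth factor: e^(0.0776×180/365) = 1.0390102.
So the BRL growth factor = 1.0444997.
r = ln(1.0444997)/(180/365) = 0.088285 → 8.83%.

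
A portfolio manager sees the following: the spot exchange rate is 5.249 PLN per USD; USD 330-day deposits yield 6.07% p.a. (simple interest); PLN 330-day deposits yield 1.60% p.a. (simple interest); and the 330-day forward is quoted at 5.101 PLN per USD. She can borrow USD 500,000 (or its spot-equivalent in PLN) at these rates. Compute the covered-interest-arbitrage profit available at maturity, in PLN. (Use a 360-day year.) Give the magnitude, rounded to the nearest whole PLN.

T = 330/360 years.
Route A — deposit USD, sell forward: 500,000 × 1.055641667 × 5.101 = PLN 2,692,414.07.
Route B — convert at spot, deposit PLN: 500,000 × 5.249 × 1.014666667 = PLN 2,662,992.67.
The quoted forward overvalues USD, so borrow PLN, buy USD at spot, deposit the USD at 6.07%, and sell the proceeds forward at 5.101.
Arbitrage profit = |2,692,414.07 − 2,662,992.67| = PLN 29,421.

PLN 29,421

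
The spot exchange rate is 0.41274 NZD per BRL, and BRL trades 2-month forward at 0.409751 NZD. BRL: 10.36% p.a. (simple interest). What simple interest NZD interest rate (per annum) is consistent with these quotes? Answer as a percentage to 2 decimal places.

T = 2/12 years.
CIP gives F = S · g_NZD/g_BRL, so g_NZD/g_BRL = 0.409751/0.41274 = 0.9927582.
The BRL side grows by 1 + 0.1036×2/12 = 1.0172667.
Hence g_NZD = 1.0098999.
(1.0098999 − 1)/T = 0.059399, i.e. 5.94%.

5.94%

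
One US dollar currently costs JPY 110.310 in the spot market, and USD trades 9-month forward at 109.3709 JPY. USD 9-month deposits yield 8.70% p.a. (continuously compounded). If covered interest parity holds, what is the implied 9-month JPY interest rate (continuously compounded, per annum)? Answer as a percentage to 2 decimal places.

7.56%

T = 9/12 years.
By CIP, F/S equals the JPY-to-USD growth ratio: 109.3709/110.31 = 0.9914867.
USD growth factor: e^(0.0870×9/12) = 1.0674258.
So the JPY growth factor = 1.0583385.
r = ln(1.0583385)/(9/12) = 0.075600 → 7.56%.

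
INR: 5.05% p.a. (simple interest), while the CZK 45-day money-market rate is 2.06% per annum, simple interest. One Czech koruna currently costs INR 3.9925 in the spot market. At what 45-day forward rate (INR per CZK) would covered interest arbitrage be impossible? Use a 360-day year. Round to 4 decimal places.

4.0074

T = 45/360 years.
INR accumulates by 1 + 0.0505×45/360 = 1.0063125.
CZK accumulates by 1 + 0.0206×45/360 = 1.002575.
CIP: F = S · (grow INR)/(grow CZK) = 3.9925 × 1.0063125/1.002575 = 4.007384 INR per CZK.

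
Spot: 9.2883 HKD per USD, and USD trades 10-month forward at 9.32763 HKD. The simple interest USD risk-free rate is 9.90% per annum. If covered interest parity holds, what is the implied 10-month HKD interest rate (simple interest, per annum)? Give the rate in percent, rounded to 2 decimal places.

T = 10/12 years.
CIP gives F = S · g_HKD/g_USD, so g_HKD/g_USD = 9.32763/9.2883 = 1.0042344.
The USD side grows by 1 + 0.0990×10/12 = 1.082500.
That pins the HKD growth at 1.0870837.
r = (1.0870837 − 1)/(10/12) = 0.104500 → 10.45%.

10.45%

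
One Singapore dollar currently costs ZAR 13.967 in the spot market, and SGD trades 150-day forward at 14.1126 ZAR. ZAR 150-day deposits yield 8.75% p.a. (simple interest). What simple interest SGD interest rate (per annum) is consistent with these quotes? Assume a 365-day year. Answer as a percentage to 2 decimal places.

6.15%

T = 150/365 years.
By CIP, F/S equals the ZAR-to-SGD growth ratio: 14.1126/13.967 = 1.0104246.
ZAR growth factor: 1 + 0.0875×150/365 = 1.0359589.
Hence g_SGD = 1.0252709.
(1.0252709 − 1)/T = 0.061493, i.e. 6.15%.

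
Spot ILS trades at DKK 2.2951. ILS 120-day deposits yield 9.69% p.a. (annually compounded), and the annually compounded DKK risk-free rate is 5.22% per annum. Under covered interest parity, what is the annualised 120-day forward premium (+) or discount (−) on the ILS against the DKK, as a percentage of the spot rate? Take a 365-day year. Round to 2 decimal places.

-4.13%

T = 120/365 years.
CIP forward (DKK per ILS) = 2.2951 × 1.0168694/1.030874 = 2.2639207.
Annualised premium = (F − S)/S × (1/T) = (2.2639207 − 2.2951)/2.2951 ÷ (120/365) = -4.13%.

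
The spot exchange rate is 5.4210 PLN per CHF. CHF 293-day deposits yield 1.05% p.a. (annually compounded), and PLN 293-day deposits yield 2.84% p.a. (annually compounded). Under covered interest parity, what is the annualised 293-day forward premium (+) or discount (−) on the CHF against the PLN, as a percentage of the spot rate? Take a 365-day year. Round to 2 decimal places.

T = 293/365 years.
No-arbitrage forward: 5.421 × 1.0227347 / 1.0084201 = 5.4979515 PLN/CHF.
(F − S)/S ÷ T = (5.4979515 − 5.421)/5.421/(293/365) = 0.017683 → 1.77%.

+1.77%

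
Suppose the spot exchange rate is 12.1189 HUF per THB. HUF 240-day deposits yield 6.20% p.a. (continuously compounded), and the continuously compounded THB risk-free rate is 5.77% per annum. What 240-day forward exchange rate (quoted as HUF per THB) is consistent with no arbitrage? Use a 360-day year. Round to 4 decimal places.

12.1537

T = 240/360 years.
HUF accumulates by e^(0.0620×240/360) = 1.04219945.
THB growth factor: e^(0.0577×240/360) = 1.03921609.
CIP: F = S · (grow HUF)/(grow THB) = 12.1189 × 1.04219945/1.03921609 = 12.153691 HUF per THB.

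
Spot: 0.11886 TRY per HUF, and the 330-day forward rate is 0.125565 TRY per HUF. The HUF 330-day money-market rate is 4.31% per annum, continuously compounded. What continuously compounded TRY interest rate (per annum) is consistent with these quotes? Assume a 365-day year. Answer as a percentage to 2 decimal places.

10.38%

T = 330/365 years.
By CIP, F/S equals the TRY-to-HUF growth ratio: 0.125565/0.11886 = 1.0564109.
HUF growth factor: e^(0.0431×330/365) = 1.0397363.
So the TRY growth factor = 1.0983888.
r = ln(1.0983888)/(330/365) = 0.103798 → 10.38%.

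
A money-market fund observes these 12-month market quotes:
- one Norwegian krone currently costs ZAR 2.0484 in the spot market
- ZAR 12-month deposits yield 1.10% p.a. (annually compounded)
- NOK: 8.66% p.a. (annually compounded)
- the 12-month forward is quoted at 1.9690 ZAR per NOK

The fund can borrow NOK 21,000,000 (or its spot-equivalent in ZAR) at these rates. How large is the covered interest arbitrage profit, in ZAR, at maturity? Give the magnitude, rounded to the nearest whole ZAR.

ZAR 1,440,243

T = 1 year.
Invest the NOK and cover forward: 21,000,000 × 1.086600 × 1.9690 = ZAR 44,929,823.40.
Convert at spot and invest in ZAR: 21,000,000 × 2.0484 × 1.011000 = ZAR 43,489,580.40.
The quoted forward overvalues NOK, so borrow ZAR, buy NOK at spot, deposit the NOK at 8.66%, and sell the proceeds forward at 1.9690.
Profit = 44,929,823.40 − 43,489,580.40 = ZAR 1,440,243.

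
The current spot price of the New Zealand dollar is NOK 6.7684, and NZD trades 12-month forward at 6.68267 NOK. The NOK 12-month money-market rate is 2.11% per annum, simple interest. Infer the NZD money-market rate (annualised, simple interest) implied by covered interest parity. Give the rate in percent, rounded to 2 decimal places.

3.42%

T = 1 year.
F/S = 6.68267/6.7684 = 0.9873338 = (growth of NOK) / (growth of NZD).
The NOK side grows by 1 + 0.0211×1 = 1.021100.
That pins the NZD growth at 1.0341994.
r = (1.0341994 − 1)/1 = 0.034199 → 3.42%.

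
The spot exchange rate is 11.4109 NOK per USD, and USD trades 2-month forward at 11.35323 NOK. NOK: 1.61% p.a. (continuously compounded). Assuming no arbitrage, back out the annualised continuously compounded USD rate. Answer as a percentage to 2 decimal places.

4.65%

T = 2/12 years.
By CIP, F/S equals the NOK-to-USD growth ratio: 11.35323/11.4109 = 0.9949461.
NOK growth factor: e^(0.0161×2/12) = 1.0026869.
So the USD growth factor = 1.0077801.
r = ln(1.0077801)/(2/12) = 0.046500 → 4.65%.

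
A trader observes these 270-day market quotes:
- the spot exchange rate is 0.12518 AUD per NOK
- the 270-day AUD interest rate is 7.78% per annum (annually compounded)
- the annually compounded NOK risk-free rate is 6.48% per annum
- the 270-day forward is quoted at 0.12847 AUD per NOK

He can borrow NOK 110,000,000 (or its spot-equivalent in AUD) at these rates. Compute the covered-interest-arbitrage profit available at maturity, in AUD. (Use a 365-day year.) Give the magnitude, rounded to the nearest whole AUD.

AUD 249,041

T = 270/365 years.
Route A — deposit NOK, sell forward: 110,000,000 × 1.0475406401 × 0.12847 = AUD 14,803,530.06.
Route B — convert at spot, deposit AUD: 110,000,000 × 0.12518 × 1.0569862508 = AUD 14,554,489.28.
The quoted forward overvalues NOK, so borrow AUD, buy NOK at spot, deposit the NOK at 6.48%, and sell the proceeds forward at 0.12847.
The gap between the two covered legs is AUD 249,041.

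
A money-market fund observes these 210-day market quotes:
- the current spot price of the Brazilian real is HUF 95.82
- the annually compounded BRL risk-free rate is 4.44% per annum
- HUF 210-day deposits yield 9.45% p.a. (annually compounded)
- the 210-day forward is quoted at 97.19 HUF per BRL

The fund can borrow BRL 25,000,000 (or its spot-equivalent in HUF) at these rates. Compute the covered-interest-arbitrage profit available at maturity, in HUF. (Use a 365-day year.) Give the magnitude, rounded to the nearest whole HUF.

T = 210/365 years.
Keep in BRL, deliver into the forward: 25,000,000·1.025309325816·97.19 = HUF 2,491,245,334.40.
Swap to HUF now, deposit: 25,000,000·95.82·1.053325250882 = HUF 2,523,240,638.49.
The quoted forward undervalues BRL, so borrow BRL, convert to HUF at spot, deposit the HUF at 9.45%, and buy BRL forward at 97.19 to cover the loan.
Arbitrage profit = |2,491,245,334.40 − 2,523,240,638.49| = HUF 31,995,304.

HUF 31,995,304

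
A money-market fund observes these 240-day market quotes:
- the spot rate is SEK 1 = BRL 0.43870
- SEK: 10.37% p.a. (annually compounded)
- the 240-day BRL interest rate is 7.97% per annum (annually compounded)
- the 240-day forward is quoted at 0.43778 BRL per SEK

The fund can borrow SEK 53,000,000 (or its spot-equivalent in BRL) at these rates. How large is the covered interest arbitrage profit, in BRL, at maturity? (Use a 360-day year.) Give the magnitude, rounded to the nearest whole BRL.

T = 240/360 years.
Invest the SEK and cover forward: 53,000,000 × 1.0679904315 × 0.43778 = BRL 24,779,877.11.
Convert at spot and invest in BRL: 53,000,000 × 0.43870 × 1.0524514422 = BRL 24,470,653.73.
The quoted forward overvalues SEK, so borrow BRL, buy SEK at spot, deposit the SEK at 10.37%, and sell the proceeds forward at 0.43778.
The gap between the two covered legs is BRL 309,223.

BRL 309,223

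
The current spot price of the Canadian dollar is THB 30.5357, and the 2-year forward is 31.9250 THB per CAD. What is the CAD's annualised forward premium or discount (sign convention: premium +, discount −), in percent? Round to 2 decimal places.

+2.27%

T = 2 years.
Period premium: (31.9250 − 30.5357)/30.5357 = 0.0454976.
×(1/T) gives 2.27% p.a.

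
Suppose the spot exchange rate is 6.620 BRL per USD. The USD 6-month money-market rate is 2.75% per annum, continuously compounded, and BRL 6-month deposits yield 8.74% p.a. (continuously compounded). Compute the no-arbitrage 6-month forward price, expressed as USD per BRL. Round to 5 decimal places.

0.14660

T = 6/12 years.
Growth of 1 BRL over T: e^(0.0874×6/12) = 1.0446689.
USD accumulates by e^(0.0275×6/12) = 1.013845.
Forward (BRL per USD) = 6.62 × 1.0446689 / 1.013845 = 6.821268.
Quoted the other way: 1/6.821268 = 0.14660 USD per BRL.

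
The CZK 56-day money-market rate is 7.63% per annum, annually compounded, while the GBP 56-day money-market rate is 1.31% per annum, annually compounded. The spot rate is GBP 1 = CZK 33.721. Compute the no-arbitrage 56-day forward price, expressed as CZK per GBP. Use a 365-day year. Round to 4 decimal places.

T = 56/365 years.
CZK growth factor: (1 + 0.0763)^(56/365) = 1.01134507.
Growth of 1 GBP over T: (1 + 0.0131)^(56/365) = 1.00199881.
Forward (CZK per GBP) = 33.721 × 1.01134507 / 1.00199881 = 34.035537.

34.0355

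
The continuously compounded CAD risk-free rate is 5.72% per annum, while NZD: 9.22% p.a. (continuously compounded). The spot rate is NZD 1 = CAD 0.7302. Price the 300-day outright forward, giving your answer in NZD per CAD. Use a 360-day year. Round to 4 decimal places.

T = 300/360 years.
CAD accumulates by e^(0.0572×300/360) = 1.048821.
Growth of 1 NZD over T: e^(0.0922×300/360) = 1.0798621.
Forward (CAD per NZD) = 0.7302 × 1.048821 / 1.0798621 = 0.7092101.
Invert for NZD per CAD: 1 / 0.7092101 = 1.4100.

1.4100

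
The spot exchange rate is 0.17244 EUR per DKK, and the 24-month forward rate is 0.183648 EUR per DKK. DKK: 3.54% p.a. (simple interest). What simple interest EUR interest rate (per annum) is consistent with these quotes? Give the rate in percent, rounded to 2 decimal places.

T = 2 years.
By CIP, F/S equals the EUR-to-DKK growth ratio: 0.183648/0.17244 = 1.0649965.
The DKK side grows by 1 + 0.0354×2 = 1.070800.
Hence g_EUR = 1.1403983.
(1.1403983 − 1)/T = 0.070199, i.e. 7.02%.

7.02%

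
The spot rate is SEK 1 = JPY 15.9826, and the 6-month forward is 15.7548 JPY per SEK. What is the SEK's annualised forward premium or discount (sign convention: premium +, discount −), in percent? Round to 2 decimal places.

-2.85%

T = 6/12 years.
(F − S)/S = (15.7548 − 15.9826)/15.9826 = -0.0142530.
Per annum: -0.0142530 / (6/12) = -0.028506 = -2.85%.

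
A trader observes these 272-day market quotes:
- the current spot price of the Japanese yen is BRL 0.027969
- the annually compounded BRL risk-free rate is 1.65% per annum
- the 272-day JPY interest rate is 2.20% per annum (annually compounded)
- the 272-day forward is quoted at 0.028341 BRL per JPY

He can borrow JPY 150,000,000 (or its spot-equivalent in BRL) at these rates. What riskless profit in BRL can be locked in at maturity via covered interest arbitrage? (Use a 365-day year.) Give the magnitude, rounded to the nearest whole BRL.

T = 272/365 years.
Invest the JPY and cover forward: 150,000,000 × 1.016348989 × 0.028341 = BRL 4,320,652.00.
Convert at spot and invest in BRL: 150,000,000 × 0.027969 × 1.012270221 = BRL 4,246,827.87.
The quoted forward overvalues JPY, so borrow BRL, buy JPY at spot, deposit the JPY at 2.20%, and sell the proceeds forward at 0.028341.
Arbitrage profit = |4,320,652.00 − 4,246,827.87| = BRL 73,824.

BRL 73,824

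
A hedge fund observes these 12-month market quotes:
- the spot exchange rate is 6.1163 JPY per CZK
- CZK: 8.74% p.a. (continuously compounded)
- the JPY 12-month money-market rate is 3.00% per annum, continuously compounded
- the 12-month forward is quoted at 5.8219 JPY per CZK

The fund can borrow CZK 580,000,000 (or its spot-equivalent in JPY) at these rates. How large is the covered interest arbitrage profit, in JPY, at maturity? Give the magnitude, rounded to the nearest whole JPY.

JPY 29,616,690

T = 1 year.
Keep in CZK, deliver into the forward: 580,000,000·1.091333125674·5.8219 = JPY 3,685,106,748.13.
Swap to JPY now, deposit: 580,000,000·6.1163·1.030454533954 = JPY 3,655,490,058.29.
The quoted forward overvalues CZK, so borrow JPY, buy CZK at spot, deposit the CZK at 8.74%, and sell the proceeds forward at 5.8219.
The gap between the two covered legs is JPY 29,616,690.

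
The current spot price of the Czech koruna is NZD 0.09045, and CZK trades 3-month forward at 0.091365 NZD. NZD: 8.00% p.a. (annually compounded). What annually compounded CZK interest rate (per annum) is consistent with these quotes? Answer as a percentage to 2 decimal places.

T = 3/12 years.
CIP gives F = S · g_NZD/g_CZK, so g_NZD/g_CZK = 0.091365/0.09045 = 1.0101161.
The NZD side grows by (1 + 0.0800)^(3/12) = 1.0194265.
That pins the CZK growth at 1.0092172.
r = 1.0092172^(12/3) − 1 = 0.037382 → 3.74%.

3.74%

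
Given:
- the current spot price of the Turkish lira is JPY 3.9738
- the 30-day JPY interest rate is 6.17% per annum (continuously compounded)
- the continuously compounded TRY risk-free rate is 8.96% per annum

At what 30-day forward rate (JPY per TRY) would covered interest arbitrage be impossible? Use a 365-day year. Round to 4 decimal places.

T = 30/365 years.
JPY growth factor: e^(0.0617×30/365) = 1.0050841.
TRY accumulates by e^(0.0896×30/365) = 1.0073916.
So F = 3.9738 × 1.0050841 / 1.0073916 = 3.964698 (JPY/TRY).

3.9647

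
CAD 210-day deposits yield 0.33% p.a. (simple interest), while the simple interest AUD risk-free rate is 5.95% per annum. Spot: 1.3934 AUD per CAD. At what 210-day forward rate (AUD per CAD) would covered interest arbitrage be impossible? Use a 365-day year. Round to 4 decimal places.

1.4384

T = 210/365 years.
AUD growth factor: 1 + 0.0595×210/365 = 1.0342329.
CAD accumulates by 1 + 0.0033×210/365 = 1.0018986.
Forward (AUD per CAD) = 1.3934 × 1.0342329 / 1.0018986 = 1.438369.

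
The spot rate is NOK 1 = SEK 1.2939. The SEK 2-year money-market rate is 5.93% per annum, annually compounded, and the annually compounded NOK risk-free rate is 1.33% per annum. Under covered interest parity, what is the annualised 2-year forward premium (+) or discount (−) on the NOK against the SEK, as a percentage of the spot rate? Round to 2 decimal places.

+4.64%

T = 2 years.
F = S · g_SEK/g_NOK = 1.2939 × 1.1221165/1.0267769 = 1.4140429.
(F − S)/S ÷ T = (1.4140429 − 1.2939)/1.2939/2 = 0.046427 → 4.64%.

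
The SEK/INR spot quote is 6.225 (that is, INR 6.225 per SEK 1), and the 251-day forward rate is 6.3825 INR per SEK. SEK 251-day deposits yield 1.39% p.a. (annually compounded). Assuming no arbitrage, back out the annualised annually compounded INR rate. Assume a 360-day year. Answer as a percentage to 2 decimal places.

5.09%

T = 251/360 years.
CIP gives F = S · g_INR/g_SEK, so g_INR/g_SEK = 6.3825/6.225 = 1.0253012.
The SEK side grows by (1 + 0.0139)^(251/360) = 1.0096711.
That pins the INR growth at 1.035217.
Annualise: 1.035217^(360/251) − 1 = 0.050894 = 5.09%.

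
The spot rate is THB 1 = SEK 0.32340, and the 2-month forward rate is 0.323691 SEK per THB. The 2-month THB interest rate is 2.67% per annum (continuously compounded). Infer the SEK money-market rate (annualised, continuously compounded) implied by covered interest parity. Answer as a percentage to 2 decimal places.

T = 2/12 years.
By CIP, F/S equals the SEK-to-THB growth ratio: 0.323691/0.3234 = 1.0008998.
THB growth factor: e^(0.0267×2/12) = 1.0044599.
Hence g_SEK = 1.0053637.
Take logs: ln 1.0053637 / (2/12) = 0.032096, so 3.21%.

3.21%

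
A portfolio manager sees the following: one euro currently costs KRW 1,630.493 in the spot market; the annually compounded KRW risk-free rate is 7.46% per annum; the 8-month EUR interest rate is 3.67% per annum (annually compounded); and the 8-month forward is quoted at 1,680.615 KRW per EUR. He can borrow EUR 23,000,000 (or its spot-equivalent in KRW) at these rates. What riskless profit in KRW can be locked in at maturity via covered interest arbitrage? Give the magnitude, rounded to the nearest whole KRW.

KRW 250,237,137

T = 8/12 years.
Invest the EUR and cover forward: 23,000,000 × 1.02431940224 × 1680.615 = KRW 39,594,190,700.50.
Convert at spot and invest in KRW: 23,000,000 × 1630.493 × 1.049134633936 = KRW 39,343,953,563.87.
The quoted forward overvalues EUR, so borrow KRW, buy EUR at spot, deposit the EUR at 3.67%, and sell the proceeds forward at 1,680.615.
Profit = 39,594,190,700.50 − 39,343,953,563.87 = KRW 250,237,137.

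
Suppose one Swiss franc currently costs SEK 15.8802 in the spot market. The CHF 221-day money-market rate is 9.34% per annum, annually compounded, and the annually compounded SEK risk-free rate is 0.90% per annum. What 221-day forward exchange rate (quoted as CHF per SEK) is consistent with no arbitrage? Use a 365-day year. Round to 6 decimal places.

T = 221/365 years.
SEK growth factor: (1 + 0.0090)^(221/365) = 1.0054397.
Growth of 1 CHF over T: (1 + 0.0934)^(221/365) = 1.0555527.
Forward (SEK per CHF) = 15.8802 × 1.0054397 / 1.0555527 = 15.12628.
Quoted the other way: 1/15.12628 = 0.066110 CHF per SEK.

0.066110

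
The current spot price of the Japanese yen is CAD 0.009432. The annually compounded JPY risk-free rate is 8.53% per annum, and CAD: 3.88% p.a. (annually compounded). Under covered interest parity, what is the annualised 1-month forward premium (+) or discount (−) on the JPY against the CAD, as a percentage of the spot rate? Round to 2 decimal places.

T = 1/12 years.
F = S · g_CAD/g_JPY = 0.009432 × 1.0031772/1.0068447 = 0.009397643.
(F − S)/S ÷ T = (0.009397643 − 0.009432)/0.009432/(1/12) = -0.043711 → -4.37%.

-4.37%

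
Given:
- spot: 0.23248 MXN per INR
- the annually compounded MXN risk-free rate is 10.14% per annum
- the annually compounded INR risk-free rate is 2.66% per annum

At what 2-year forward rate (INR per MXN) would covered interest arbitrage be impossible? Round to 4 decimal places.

T = 2 years.
MXN growth factor: (1 + 0.1014)^2 = 1.213082.
INR accumulates by (1 + 0.0266)^2 = 1.0539076.
CIP: F = S · (grow MXN)/(grow INR) = 0.23248 × 1.213082/1.0539076 = 0.2675921 MXN per INR.
Invert for INR per MXN: 1 / 0.2675921 = 3.7370.

3.7370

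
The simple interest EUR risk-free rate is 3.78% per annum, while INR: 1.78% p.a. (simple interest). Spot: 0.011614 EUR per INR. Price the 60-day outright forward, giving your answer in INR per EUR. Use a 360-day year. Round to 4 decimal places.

T = 60/360 years.
EUR growth factor: 1 + 0.0378×60/360 = 1.006300.
INR accumulates by 1 + 0.0178×60/360 = 1.00296667.
Forward (EUR per INR) = 0.011614 × 1.006300 / 1.00296667 = 0.011652599.
Invert for INR per EUR: 1 / 0.011652599 = 85.8178.

85.8178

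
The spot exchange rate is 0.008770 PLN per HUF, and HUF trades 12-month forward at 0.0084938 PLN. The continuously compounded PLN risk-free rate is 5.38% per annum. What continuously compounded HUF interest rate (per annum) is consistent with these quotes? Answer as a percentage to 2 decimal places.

8.58%

T = 1 year.
By CIP, F/S equals the PLN-to-HUF growth ratio: 0.0084938/0.00877 = 0.9685063.
PLN growth factor: e^(0.0538×1) = 1.0552735.
That pins the HUF growth at 1.0895887.
r = ln(1.0895887)/1 = 0.085800 → 8.58%.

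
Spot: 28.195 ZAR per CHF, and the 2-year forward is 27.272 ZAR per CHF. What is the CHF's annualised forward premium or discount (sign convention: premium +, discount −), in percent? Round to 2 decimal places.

-1.64%

T = 2 years.
CHF trades forward at -3.27363% vs spot over the period.
Annualise by dividing by T: -0.0327363 / 2 = -0.016368 → -1.64%.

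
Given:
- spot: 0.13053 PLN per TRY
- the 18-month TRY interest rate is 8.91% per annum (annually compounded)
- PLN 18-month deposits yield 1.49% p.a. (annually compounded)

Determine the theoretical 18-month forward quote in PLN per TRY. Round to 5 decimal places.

T = 18/12 years.
PLN growth factor: (1 + 0.0149)^(18/12) = 1.022433.
Growth of 1 TRY over T: (1 + 0.0891)^(18/12) = 1.1365843.
So F = 0.13053 × 1.022433 / 1.1365843 = 0.1174204 (PLN/TRY).

0.11742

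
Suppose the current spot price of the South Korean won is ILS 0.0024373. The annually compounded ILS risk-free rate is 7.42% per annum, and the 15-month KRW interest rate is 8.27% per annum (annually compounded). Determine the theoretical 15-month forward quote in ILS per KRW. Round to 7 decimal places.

T = 15/12 years.
Growth of 1 ILS over T: (1 + 0.0742)^(15/12) = 1.0935948.
Growth of 1 KRW over T: (1 + 0.0827)^(15/12) = 1.1044223.
Forward (ILS per KRW) = 0.0024373 × 1.0935948 / 1.1044223 = 0.002413405.

0.0024134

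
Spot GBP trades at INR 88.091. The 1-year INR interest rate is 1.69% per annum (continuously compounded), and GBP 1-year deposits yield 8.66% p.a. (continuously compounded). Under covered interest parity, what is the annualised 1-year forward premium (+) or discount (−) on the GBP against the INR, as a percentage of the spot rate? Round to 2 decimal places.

T = 1 year.
No-arbitrage forward: 88.091 × 1.0170436 / 1.0904604 = 82.160148 INR/GBP.
Annualised premium = (F − S)/S × (1/T) = (82.160148 − 88.091)/88.091 ÷ 1 = -6.73%.

-6.73%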